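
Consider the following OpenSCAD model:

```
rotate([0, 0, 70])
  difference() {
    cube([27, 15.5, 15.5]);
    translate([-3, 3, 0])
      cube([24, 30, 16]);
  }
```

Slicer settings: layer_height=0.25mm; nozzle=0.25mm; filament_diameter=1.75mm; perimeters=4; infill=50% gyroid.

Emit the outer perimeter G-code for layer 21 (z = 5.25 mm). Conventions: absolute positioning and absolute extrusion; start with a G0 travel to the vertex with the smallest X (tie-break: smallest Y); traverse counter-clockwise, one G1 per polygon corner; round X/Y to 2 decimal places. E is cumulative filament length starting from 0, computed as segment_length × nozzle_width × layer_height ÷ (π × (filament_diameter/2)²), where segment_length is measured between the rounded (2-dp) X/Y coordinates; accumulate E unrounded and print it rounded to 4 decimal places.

At z = 5.25 mm: the 27×15.5 cube contributes its full rectangle; the cube at (-3, 3) is present — its section is the full 24×30 rectangle; Subtracting the remaining from the first: starting from the 27×15.5 cube, the 24×30 cube at (-3, 3) partially overlaps it — only the 262.50 mm² overlap (of its 720.00 mm²) is removed, clipping the outline — 1 connected region; (whole slice rotated 70° about Z — lengths, areas and connectivity unchanged). The outline is a single polygon with 6 vertices. Extrusion per mm of travel: 0.25 × 0.25 / (π × 0.875²) = 0.025984. Accumulating E over each segment gives final E = 2.2082.

G0 X-7.38 Y25.03 Z5.25
G1 X4.36 Y20.76 E0.3246
G1 X-2.82 Y1.03 E0.8702
G1 X0.00 Y0.00 E0.9482
G1 X9.23 Y25.37 E1.6497
G1 X-5.33 Y30.67 E2.0523
G1 X-7.38 Y25.03 E2.2082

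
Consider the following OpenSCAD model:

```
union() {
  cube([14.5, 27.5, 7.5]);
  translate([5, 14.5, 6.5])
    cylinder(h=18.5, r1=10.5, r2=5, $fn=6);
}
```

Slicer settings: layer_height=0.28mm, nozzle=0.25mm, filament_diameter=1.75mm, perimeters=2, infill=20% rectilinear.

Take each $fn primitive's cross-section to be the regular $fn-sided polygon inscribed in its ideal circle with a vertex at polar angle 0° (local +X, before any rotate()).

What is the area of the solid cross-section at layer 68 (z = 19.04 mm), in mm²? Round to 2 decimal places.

At z = 19.04 mm: the cube is not intersected at this z (z outside [0, 7.5]); the cone at (5, 14.5) contributes a regular 6-gon of circumradius 6.772 (interpolated between r1=10.5 and r2=5 at t=0.678) (area = (6/2)·6.772²·sin(360°/6) = 119.14 mm²); Combining (union): only the cone at (5, 14.5) is present, so the union is just that shape — area = 119.14 mm². Overall, the cross-section is a single solid region. Net area = 119.14 mm².

119.14 mm²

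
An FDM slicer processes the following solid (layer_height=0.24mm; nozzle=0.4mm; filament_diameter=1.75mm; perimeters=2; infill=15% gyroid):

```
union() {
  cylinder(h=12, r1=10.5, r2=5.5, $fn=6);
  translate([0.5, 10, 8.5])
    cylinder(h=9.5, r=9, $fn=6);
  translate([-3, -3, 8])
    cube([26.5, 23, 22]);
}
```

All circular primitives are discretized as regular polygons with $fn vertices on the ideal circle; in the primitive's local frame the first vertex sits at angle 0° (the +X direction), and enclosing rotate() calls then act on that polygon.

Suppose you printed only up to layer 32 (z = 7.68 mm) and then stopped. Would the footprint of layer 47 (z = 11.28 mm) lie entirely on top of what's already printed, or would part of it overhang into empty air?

Compare the two slices. At z = 7.68: the cone: at t=0.640 of its height the radius interpolates to r₁+(r₂−r₁)t = 7.300, giving a regular 6-gon of that circumradius (area = (6/2)·7.300²·sin(360°/6) = 138.45 mm²); the cylinder at (0.5, 10) does not reach this height (z outside [8.5, 18]); the cube at (-3, -3) is absent (z outside [8, 30]); Merging all regions: only the cone is present, so the union is just that shape — area = 138.45 mm². At z = 11.28: the cone: at t=0.940 of its height the radius interpolates to r₁+(r₂−r₁)t = 5.800, giving a regular 6-gon of that circumradius (area = (6/2)·5.800²·sin(360°/6) = 87.40 mm²); the r=9 cylinder at (0.5, 10) gives a regular 6-gon of circumradius 9 (constant along its height) (area = (6/2)·9.000²·sin(360°/6) = 210.44 mm²); the 26.5×23 cube at (-3, -3) contributes its full rectangle (area 609.50 mm²); Combining (union): the regions partially overlap — summed areas 907.34 mm² minus the doubly-counted overlap 222.39 mm² gives 684.95 mm² — area = 684.95 mm². Checking containment: at z = 11.28 the cross-section extends beyond the z = 7.68 cross-section by about 572.49 mm².

part overhangs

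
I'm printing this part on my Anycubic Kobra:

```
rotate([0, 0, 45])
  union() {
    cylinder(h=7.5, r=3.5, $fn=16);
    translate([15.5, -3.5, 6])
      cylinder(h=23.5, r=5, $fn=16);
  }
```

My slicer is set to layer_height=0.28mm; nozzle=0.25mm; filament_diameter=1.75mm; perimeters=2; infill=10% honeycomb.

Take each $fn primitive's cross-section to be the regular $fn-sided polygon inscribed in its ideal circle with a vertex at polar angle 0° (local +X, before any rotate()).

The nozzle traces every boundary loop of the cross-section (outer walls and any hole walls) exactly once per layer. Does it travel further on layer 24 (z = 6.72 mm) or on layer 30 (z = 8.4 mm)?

layer 24 (z = 6.72 mm)

Layer 24 (z = 6.72): the r=3.5 cylinder contributes a regular 16-gon of circumradius 3.5 (perimeter = 2·16·3.500·sin(180°/16) = 21.85 mm); the r=5 cylinder at (15.5, -3.5) contributes a regular 16-gon of circumradius 5 (perimeter = 2·16·5.000·sin(180°/16) = 31.21 mm); Taking the union: the 2 present regions are separate (no shared area or edge), so areas and boundary lengths simply add and each stays a separate island — boundary = 53.06 mm; (rotated 45° about Z; rotation is an isometry so areas/perimeters/island counts are preserved). So its perimeter = 53.06 mm. Layer 30 (z = 8.4): the cylinder does not reach this height (z outside [0, 7.5]); the r=5 cylinder at (15.5, -3.5) contributes a regular 16-gon of circumradius 5 (perimeter = 2·16·5.000·sin(180°/16) = 31.21 mm); Taking the union: only the r=5 cylinder at (15.5, -3.5) is present, so the union is just that shape — boundary = 31.21 mm; (whole slice rotated 45° about Z — lengths, areas and connectivity unchanged). So its perimeter = 31.21 mm. Layer 24 is larger (53.06 vs 31.21 mm).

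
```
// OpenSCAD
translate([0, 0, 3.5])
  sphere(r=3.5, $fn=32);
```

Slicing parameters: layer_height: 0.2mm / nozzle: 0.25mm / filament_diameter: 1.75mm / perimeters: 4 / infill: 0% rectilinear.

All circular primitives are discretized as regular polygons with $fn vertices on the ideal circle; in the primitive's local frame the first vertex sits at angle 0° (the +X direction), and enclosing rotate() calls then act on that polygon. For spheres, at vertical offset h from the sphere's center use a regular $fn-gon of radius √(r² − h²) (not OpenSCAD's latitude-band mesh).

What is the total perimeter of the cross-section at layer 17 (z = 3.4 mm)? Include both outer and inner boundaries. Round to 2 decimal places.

At z = 3.4 mm: the sphere: section is a regular 32-gon, circumradius = √(r²−h²) = √(3.5²−0.1²) = 3.499 (perimeter = 2·32·3.499·sin(180°/32) = 21.95 mm). Overall, the cross-section is a single solid region. Total boundary length (outer) = 21.95 mm.

21.95 mm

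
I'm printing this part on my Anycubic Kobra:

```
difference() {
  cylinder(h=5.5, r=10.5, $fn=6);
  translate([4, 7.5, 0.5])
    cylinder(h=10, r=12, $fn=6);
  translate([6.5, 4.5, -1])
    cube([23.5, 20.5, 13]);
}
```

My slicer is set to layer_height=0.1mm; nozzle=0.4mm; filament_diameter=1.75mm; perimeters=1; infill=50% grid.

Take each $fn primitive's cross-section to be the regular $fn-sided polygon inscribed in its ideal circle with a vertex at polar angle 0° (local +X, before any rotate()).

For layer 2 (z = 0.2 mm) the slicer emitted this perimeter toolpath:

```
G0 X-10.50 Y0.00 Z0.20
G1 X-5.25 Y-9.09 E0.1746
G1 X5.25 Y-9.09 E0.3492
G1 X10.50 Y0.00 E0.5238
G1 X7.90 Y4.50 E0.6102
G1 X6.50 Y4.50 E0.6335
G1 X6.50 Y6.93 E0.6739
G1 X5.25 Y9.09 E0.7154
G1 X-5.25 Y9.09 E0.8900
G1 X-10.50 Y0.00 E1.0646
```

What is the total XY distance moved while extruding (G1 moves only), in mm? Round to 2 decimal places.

64.01 mm

Sum the Euclidean lengths of each G1 segment: total = 64.01 mm.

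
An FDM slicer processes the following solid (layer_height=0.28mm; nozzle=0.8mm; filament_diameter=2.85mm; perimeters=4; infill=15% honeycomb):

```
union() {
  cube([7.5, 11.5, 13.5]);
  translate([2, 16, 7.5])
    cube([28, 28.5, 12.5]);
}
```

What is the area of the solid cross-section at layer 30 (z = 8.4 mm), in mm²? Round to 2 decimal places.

884.25 mm²

At z = 8.4 mm: the cube is present — its section is the full 7.5×11.5 rectangle (area 86.25 mm²); the 28×28.5 cube at (2, 16) contributes its full rectangle (area 798.00 mm²); Combining (union): the 2 present regions are separate (no shared area or edge), so areas and boundary lengths simply add and each stays a separate island — area = 884.25 mm². Overall, the cross-section has 2 separate islands. Net area = 884.25 mm².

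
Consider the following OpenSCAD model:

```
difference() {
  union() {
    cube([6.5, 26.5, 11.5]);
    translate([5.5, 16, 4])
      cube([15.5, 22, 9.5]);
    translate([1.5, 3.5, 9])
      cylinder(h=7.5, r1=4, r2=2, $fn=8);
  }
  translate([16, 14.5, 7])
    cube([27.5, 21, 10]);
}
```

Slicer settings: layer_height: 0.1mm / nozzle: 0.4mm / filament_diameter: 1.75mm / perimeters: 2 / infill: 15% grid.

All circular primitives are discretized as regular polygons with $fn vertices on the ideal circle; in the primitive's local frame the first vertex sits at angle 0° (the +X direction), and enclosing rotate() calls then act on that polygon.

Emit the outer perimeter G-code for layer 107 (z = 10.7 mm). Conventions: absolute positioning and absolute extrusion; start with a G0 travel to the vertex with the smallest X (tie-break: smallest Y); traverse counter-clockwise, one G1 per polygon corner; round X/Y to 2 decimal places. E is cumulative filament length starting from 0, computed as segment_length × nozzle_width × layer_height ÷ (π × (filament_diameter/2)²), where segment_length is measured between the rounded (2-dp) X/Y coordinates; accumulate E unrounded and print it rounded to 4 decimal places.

At z = 10.7 mm: the cube is present — its section is the full 6.5×26.5 rectangle; the cube at (5.5, 16) is present — its section is the full 15.5×22 rectangle; the cone at (1.5, 3.5) contributes a regular 8-gon of circumradius 3.547 (interpolated between r1=4 and r2=2 at t=0.227); Taking the union: the regions partially overlap (shared area 37.99 mm²), so overlapping operands fuse into one piece — 1 connected region; the cube at (16, 14.5) is present — its section is the full 27.5×21 rectangle; Subtracting the remaining from the first: starting from the result so far, the 27.5×21 cube at (16, 14.5) partially overlaps it — only the 97.50 mm² overlap (of its 577.50 mm²) is removed, clipping the outline — 1 connected region. The outline is a single polygon with 18 vertices. Extrusion per mm of travel: 0.4 × 0.1 / (π × 0.875²) = 0.016630. Accumulating E over each segment gives final E = 1.9920.

G0 X-2.05 Y3.50 Z10.70
G1 X-1.01 Y0.99 E0.0452
G1 X0.00 Y0.57 E0.0634
G1 X0.00 Y0.00 E0.0729
G1 X1.39 Y0.00 E0.0960
G1 X1.50 Y-0.05 E0.0980
G1 X1.61 Y0.00 E0.1000
G1 X6.50 Y0.00 E0.1813
G1 X6.50 Y16.00 E0.4474
G1 X16.00 Y16.00 E0.6054
G1 X16.00 Y35.50 E0.9297
G1 X21.00 Y35.50 E1.0128
G1 X21.00 Y38.00 E1.0544
G1 X5.50 Y38.00 E1.3122
G1 X5.50 Y26.50 E1.5034
G1 X0.00 Y26.50 E1.5949
G1 X0.00 Y6.43 E1.9286
G1 X-1.01 Y6.01 E1.9468
G1 X-2.05 Y3.50 E1.9920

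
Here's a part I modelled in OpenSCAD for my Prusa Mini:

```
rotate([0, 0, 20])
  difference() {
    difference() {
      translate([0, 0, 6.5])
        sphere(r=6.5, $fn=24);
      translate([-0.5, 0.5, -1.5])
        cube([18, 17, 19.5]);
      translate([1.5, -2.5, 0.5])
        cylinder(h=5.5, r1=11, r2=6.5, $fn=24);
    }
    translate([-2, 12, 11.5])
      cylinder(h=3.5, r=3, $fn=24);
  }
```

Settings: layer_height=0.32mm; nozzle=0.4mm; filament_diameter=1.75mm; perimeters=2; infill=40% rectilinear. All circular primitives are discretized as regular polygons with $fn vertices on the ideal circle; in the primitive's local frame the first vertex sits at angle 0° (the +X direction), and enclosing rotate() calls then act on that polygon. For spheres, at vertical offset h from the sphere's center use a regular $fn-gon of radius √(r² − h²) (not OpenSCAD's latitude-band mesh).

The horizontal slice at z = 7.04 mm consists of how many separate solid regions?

At z = 7.04 mm: the r=6.5 sphere contributes a regular 24-gon of circumradius √(6.5²−0.54²) = 6.478; the cube at (-0.5, 0.5) (footprint 18×17) is included at this height; the cone at (1.5, -2.5) is absent (z outside [0.5, 6]); After the difference (first − rest): starting from the r=6.5 sphere, the 18×17 cube at (-0.5, 0.5) partially overlaps it — only the 32.33 mm² overlap (of its 306.00 mm²) is removed, clipping the outline — 1 connected region; the cylinder at (-2, 12) is absent (z outside [11.5, 15]); Subtracting the remaining from the first: none of the subtracted shapes is present at this height, so that combined region is unchanged — 1 connected region; (whole slice rotated 20° about Z — lengths, areas and connectivity unchanged). The result has 1 disconnected region.

1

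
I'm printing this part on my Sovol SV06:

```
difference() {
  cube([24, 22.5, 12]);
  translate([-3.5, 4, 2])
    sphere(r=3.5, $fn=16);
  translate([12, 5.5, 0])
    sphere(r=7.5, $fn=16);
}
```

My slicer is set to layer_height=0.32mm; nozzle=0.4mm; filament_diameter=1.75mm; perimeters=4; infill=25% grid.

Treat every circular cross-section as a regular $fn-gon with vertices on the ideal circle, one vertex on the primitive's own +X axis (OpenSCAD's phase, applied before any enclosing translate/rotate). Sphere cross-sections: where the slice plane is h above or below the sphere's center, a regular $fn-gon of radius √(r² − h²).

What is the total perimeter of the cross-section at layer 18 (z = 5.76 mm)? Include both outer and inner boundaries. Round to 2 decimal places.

At z = 5.76 mm: the cube (footprint 24×22.5) is included at this height (perimeter 93.00 mm); the sphere at (-3.5, 4) is absent (|z−center|=3.760 > r=3.5); the r=7.5 sphere at (12, 5.5) contributes a regular 16-gon of circumradius √(7.5²−5.76²) = 4.803 (perimeter = 2·16·4.803·sin(180°/16) = 29.99 mm); Taking the first minus the rest: starting from the 24×22.5 cube, the r=7.5 sphere at (12, 5.5) lies wholly inside it (removes its full 70.64 mm² and its 29.99 mm outline becomes a hole wall) — boundary (outer + 1 inner loop) = 122.99 mm. Overall, the cross-section is one region with 1 hole. Total boundary length (outer + inner) = 122.99 mm.

122.99 mm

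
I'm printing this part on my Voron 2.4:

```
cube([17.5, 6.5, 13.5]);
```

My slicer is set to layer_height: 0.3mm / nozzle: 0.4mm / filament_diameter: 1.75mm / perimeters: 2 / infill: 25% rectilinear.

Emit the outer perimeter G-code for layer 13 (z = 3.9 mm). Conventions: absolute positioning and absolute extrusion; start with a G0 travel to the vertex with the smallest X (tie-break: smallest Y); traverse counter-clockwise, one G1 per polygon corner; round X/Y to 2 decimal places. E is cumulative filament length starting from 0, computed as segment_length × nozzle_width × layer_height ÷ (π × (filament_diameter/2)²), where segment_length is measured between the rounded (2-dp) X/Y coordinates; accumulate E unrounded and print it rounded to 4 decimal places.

At z = 3.9 mm: the cube (footprint 17.5×6.5) is included at this height. The outline is a single polygon with 4 vertices. Extrusion per mm of travel: 0.4 × 0.3 / (π × 0.875²) = 0.049890. Accumulating E over each segment gives final E = 2.3947.

G0 X0.00 Y0.00 Z3.90
G1 X17.50 Y0.00 E0.8731
G1 X17.50 Y6.50 E1.1974
G1 X0.00 Y6.50 E2.0704
G1 X0.00 Y0.00 E2.3947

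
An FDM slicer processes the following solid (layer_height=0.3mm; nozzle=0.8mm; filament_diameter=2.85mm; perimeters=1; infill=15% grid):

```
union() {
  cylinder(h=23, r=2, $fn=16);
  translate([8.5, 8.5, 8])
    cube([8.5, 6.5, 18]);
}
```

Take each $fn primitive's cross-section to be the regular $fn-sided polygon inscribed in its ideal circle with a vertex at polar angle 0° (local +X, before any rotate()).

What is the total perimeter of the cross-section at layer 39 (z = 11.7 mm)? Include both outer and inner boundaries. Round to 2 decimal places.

42.49 mm

At z = 11.7 mm: the r=2 cylinder gives a regular 16-gon of circumradius 2 (constant along its height) (perimeter = 2·16·2.000·sin(180°/16) = 12.49 mm); the cube at (8.5, 8.5) is present — its section is the full 8.5×6.5 rectangle (perimeter 30.00 mm); Merging all regions: the 2 present regions are separate (no shared area or edge), so areas and boundary lengths simply add and each stays a separate island — boundary = 42.49 mm. Overall, the cross-section has 2 separate islands. Total boundary length (outer) = 42.49 mm.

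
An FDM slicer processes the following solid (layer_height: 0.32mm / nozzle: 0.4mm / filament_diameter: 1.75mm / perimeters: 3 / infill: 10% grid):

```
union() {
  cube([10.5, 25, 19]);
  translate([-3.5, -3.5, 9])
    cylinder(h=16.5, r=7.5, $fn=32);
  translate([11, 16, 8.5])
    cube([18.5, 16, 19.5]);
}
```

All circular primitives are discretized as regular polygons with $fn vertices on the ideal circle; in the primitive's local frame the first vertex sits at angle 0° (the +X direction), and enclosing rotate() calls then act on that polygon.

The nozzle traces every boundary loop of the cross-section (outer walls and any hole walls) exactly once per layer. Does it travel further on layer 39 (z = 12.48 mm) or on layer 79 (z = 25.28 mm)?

layer 39 (z = 12.48 mm)

Layer 39 (z = 12.48): the 10.5×25 cube contributes its full rectangle (perimeter 71.00 mm); the cylinder at (-3.5, -3.5): section is a regular 32-gon, circumradius r=7.5 (perimeter = 2·32·7.500·sin(180°/32) = 47.05 mm); the cube at (11, 16) (footprint 18.5×16) is included at this height (perimeter 69.00 mm); Combining (union): the regions partially overlap (shared area 5.79 mm²), so the edge portions inside another operand are dropped and the merged outline is re-measured after clipping — boundary = 176.41 mm. So its perimeter = 176.41 mm. Layer 79 (z = 25.28): the cube does not reach this height (z outside [0, 19]); the r=7.5 cylinder at (-3.5, -3.5) contributes a regular 32-gon of circumradius 7.5 (perimeter = 2·32·7.500·sin(180°/32) = 47.05 mm); the cube at (11, 16) (footprint 18.5×16) is included at this height (perimeter 69.00 mm); Merging all regions: the 2 present regions are separate (no shared area or edge), so areas and boundary lengths simply add and each stays a separate island — boundary = 116.05 mm. So its perimeter = 116.05 mm. Layer 39 is larger (176.41 vs 116.05 mm).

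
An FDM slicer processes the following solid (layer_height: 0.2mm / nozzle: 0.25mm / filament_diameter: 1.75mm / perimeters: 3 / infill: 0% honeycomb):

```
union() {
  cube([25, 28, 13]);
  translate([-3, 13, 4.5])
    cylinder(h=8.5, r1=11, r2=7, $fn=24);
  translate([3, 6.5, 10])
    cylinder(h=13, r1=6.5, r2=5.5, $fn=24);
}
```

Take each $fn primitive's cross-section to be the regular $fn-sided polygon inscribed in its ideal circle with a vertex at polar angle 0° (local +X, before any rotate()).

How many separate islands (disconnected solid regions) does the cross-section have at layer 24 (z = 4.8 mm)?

At z = 4.8 mm: the cube (footprint 25×28) is included at this height; the cone at (-3, 13): at t=0.035 of its height the radius interpolates to r₁+(r₂−r₁)t = 10.859, giving a regular 24-gon of that circumradius; the cone at (3, 6.5) is not intersected at this z (z outside [10, 23]); Merging all regions: the regions partially overlap (shared area 119.15 mm²), so overlapping operands fuse into one piece — 1 connected region. Overall, the cross-section is a single solid region. Island count = 1.

1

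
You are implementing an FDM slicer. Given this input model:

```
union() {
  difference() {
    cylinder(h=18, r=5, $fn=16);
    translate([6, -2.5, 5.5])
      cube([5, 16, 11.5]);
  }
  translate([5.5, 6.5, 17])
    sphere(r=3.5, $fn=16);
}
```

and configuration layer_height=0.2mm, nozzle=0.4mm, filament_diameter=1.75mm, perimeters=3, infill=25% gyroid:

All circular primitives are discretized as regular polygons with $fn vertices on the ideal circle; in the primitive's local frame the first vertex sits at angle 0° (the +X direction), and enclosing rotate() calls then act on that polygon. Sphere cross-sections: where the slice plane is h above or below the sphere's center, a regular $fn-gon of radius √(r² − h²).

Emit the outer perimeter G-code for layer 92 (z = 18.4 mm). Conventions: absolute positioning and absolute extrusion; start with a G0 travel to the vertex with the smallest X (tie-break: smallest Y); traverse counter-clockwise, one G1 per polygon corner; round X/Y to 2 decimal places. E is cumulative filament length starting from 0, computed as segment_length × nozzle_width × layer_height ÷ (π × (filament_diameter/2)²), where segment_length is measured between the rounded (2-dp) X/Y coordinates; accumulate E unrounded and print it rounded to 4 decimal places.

At z = 18.4 mm: the cylinder is not intersected at this z (z outside [0, 18]); the cube at (6, -2.5) is absent (z outside [5.5, 17]); After the difference (first − rest): the first operand is absent here, so nothing remains; the sphere at (5.5, 6.5): section is a regular 16-gon, circumradius = √(r²−h²) = √(3.5²−1.4²) = 3.208; Merging all regions: only the r=3.5 sphere at (5.5, 6.5) is present, so the union is just that shape — 1 connected region. The outline is a single polygon with 16 vertices. Extrusion per mm of travel: 0.4 × 0.2 / (π × 0.875²) = 0.033260. Accumulating E over each segment gives final E = 0.6661.

G0 X2.29 Y6.50 Z18.40
G1 X2.54 Y5.27 E0.0417
G1 X3.23 Y4.23 E0.0833
G1 X4.27 Y3.54 E0.1248
G1 X5.50 Y3.29 E0.1665
G1 X6.73 Y3.54 E0.2083
G1 X7.77 Y4.23 E0.2498
G1 X8.46 Y5.27 E0.2913
G1 X8.71 Y6.50 E0.3330
G1 X8.46 Y7.73 E0.3748
G1 X7.77 Y8.77 E0.4163
G1 X6.73 Y9.46 E0.4578
G1 X5.50 Y9.71 E0.4995
G1 X4.27 Y9.46 E0.5413
G1 X3.23 Y8.77 E0.5828
G1 X2.54 Y7.73 E0.6243
G1 X2.29 Y6.50 E0.6661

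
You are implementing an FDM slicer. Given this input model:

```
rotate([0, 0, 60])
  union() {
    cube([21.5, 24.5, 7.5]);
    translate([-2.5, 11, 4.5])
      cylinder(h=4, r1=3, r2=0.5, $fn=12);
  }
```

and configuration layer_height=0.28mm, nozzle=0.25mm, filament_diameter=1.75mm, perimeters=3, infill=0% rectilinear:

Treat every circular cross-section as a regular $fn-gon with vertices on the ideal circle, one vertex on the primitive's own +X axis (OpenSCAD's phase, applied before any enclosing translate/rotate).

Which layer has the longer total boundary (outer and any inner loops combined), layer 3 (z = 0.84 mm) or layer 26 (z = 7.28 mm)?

Layer 3 (z = 0.84): the cube (footprint 21.5×24.5) is included at this height (perimeter 92.00 mm); the cone at (-2.5, 11) is not intersected at this z (z outside [4.5, 8.5]); Merging all regions: only the 21.5×24.5 cube is present, so the union is just that shape — boundary = 92.00 mm; (whole slice rotated 60° about Z — lengths, areas and connectivity unchanged). So its perimeter = 92.00 mm. Layer 26 (z = 7.28): the cube is present — its section is the full 21.5×24.5 rectangle (perimeter 92.00 mm); the cone at (-2.5, 11) (r1=3→r2=0.5) has section circumradius 1.262 here — a regular 12-gon (perimeter = 2·12·1.262·sin(180°/12) = 7.84 mm); Merging all regions: the 2 present regions are separate (no shared area or edge), so areas and boundary lengths simply add and each stays a separate island — boundary = 99.84 mm; (whole slice rotated 60° about Z — lengths, areas and connectivity unchanged). So its perimeter = 99.84 mm. Layer 26 is larger (99.84 vs 92.00 mm).

layer 26 (z = 7.28 mm)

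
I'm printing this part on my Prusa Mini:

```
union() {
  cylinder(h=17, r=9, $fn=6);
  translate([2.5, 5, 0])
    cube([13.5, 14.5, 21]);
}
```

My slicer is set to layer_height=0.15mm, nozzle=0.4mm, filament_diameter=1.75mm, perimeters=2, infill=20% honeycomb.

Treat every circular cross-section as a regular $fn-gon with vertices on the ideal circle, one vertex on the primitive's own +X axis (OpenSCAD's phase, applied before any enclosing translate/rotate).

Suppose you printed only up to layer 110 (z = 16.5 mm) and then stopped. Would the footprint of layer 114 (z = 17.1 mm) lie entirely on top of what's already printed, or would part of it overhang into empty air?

Compare the two slices. At z = 16.5: the cylinder: section is a regular 6-gon, circumradius r=9 (area = (6/2)·9.000²·sin(360°/6) = 210.44 mm²); the cube at (2.5, 5) is present — its section is the full 13.5×14.5 rectangle (area 195.75 mm²); Merging all regions: the regions partially overlap — summed areas 406.19 mm² minus the doubly-counted overlap 7.84 mm² gives 398.35 mm² — area = 398.35 mm². At z = 17.1: the cylinder does not reach this height (z outside [0, 17]); the cube at (2.5, 5) (footprint 13.5×14.5) is included at this height (area 195.75 mm²); Combining (union): only the 13.5×14.5 cube at (2.5, 5) is present, so the union is just that shape — area = 195.75 mm². Checking containment: the cross-section at z = 17.1 is a subset of the cross-section at z = 16.5.

entirely on top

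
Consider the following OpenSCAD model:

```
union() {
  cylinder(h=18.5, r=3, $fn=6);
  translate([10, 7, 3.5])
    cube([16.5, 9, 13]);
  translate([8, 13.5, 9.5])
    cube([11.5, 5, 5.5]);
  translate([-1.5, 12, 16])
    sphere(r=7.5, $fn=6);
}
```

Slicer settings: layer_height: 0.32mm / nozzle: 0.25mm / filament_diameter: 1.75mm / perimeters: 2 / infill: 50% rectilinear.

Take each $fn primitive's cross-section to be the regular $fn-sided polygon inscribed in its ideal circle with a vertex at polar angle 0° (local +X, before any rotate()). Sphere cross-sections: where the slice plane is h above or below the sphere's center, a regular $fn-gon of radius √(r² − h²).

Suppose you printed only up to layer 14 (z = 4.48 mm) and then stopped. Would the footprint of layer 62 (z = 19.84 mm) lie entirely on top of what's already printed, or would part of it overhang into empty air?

Compare the two slices. At z = 4.48: the r=3 cylinder contributes a regular 6-gon of circumradius 3 (area = (6/2)·3.000²·sin(360°/6) = 23.38 mm²); the cube at (10, 7) (footprint 16.5×9) is included at this height (area 148.50 mm²); the cube at (8, 13.5) does not reach this height (z outside [9.5, 15]); the sphere at (-1.5, 12) is not intersected at this z (|z−center|=11.520 > r=7.5); Taking the union: the 2 present regions are separate (no shared area or edge), so areas and boundary lengths simply add and each stays a separate island — area = 171.88 mm². At z = 19.84: the cylinder does not reach this height (z outside [0, 18.5]); the cube at (10, 7) is absent (z outside [3.5, 16.5]); the cube at (8, 13.5) is not intersected at this z (z outside [9.5, 15]); the r=7.5 sphere at (-1.5, 12) contributes a regular 6-gon of circumradius √(7.5²−3.84²) = 6.442 (area = (6/2)·6.442²·sin(360°/6) = 107.83 mm²); Merging all regions: only the r=7.5 sphere at (-1.5, 12) is present, so the union is just that shape — area = 107.83 mm². Checking containment: at z = 19.84 the cross-section extends beyond the z = 4.48 cross-section by about 107.83 mm².

part overhangs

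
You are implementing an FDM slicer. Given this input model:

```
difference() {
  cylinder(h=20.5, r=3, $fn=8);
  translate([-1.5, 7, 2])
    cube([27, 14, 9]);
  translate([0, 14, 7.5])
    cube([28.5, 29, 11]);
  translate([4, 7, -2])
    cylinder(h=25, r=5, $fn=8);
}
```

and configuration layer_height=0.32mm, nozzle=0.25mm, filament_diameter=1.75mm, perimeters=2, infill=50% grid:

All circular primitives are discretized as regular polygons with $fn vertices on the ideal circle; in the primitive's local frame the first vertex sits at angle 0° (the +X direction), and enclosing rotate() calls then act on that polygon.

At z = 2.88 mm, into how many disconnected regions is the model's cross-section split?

1

At z = 2.88 mm: the r=3 cylinder contributes a regular 8-gon of circumradius 3; the 27×14 cube at (-1.5, 7) contributes its full rectangle; the cube at (0, 14) is not intersected at this z (z outside [7.5, 18.5]); the cylinder at (4, 7): section is a regular 8-gon, circumradius r=5; Taking the first minus the rest: starting from the r=3 cylinder, the 27×14 cube at (-1.5, 7) misses the remaining region (no effect); the r=5 cylinder at (4, 7) misses the remaining region (no effect) — 1 connected region. The result has 1 disconnected region.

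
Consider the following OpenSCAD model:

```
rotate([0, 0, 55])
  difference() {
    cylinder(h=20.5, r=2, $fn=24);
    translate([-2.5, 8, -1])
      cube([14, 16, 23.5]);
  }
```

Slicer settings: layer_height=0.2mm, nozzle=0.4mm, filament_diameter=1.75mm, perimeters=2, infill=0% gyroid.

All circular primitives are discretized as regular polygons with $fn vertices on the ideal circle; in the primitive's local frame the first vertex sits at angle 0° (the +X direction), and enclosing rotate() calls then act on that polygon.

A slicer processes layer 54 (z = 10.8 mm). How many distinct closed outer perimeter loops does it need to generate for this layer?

At z = 10.8 mm: the r=2 cylinder gives a regular 24-gon of circumradius 2 (constant along its height); the 14×16 cube at (-2.5, 8) contributes its full rectangle; After the difference (first − rest): starting from the r=2 cylinder, the 14×16 cube at (-2.5, 8) misses the remaining region (no effect) — 1 connected region; (whole slice rotated 55° about Z — lengths, areas and connectivity unchanged). The result has 1 disconnected region.

1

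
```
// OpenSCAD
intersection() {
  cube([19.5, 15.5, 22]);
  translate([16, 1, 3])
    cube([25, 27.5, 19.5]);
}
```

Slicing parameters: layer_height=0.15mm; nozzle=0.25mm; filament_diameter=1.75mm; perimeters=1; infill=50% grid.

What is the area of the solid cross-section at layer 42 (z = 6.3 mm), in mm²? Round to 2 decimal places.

At z = 6.3 mm: the cube is present — its section is the full 19.5×15.5 rectangle (area 302.25 mm²); the 25×27.5 cube at (16, 1) contributes its full rectangle (area 687.50 mm²); Taking the intersection: the 25×27.5 cube at (16, 1) partially overlaps the 19.5×15.5 cube; clipping to the common part keeps 50.75 mm² — area = 50.75 mm². Overall, the cross-section is a single solid region. Net area = 50.75 mm².

50.75 mm²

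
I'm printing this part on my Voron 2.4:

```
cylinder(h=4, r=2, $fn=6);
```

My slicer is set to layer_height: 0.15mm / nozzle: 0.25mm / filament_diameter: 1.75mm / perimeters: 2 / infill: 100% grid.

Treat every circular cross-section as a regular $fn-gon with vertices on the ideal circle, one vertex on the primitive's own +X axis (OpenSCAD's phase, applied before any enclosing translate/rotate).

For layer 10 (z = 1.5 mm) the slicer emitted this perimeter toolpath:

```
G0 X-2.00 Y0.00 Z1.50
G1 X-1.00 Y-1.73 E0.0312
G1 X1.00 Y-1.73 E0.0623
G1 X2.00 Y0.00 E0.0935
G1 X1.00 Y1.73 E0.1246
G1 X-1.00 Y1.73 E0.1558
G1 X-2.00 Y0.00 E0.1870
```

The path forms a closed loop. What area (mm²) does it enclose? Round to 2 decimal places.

10.38 mm²

Apply the shoelace formula to the sequence of (X, Y) vertices; enclosed area = 10.38 mm².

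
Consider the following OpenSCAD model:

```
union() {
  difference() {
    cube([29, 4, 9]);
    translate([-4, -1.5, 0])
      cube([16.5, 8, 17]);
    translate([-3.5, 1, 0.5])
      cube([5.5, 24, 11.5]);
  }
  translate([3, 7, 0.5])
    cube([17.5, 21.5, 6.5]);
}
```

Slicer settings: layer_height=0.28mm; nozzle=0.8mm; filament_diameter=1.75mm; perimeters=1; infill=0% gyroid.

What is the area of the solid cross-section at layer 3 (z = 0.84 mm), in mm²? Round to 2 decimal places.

442.25 mm²

At z = 0.84 mm: the 29×4 cube contributes its full rectangle (area 116.00 mm²); the 16.5×8 cube at (-4, -1.5) contributes its full rectangle (area 132.00 mm²); the cube at (-3.5, 1) (footprint 5.5×24) is included at this height (area 132.00 mm²); Taking the first minus the rest: starting from the 29×4 cube (116.00 mm²), the 16.5×8 cube at (-4, -1.5) partially overlaps it — only the 50.00 mm² overlap (of its 132.00 mm²) is removed, clipping the outline; the 5.5×24 cube at (-3.5, 1) misses the remaining region (no effect) — area = 66.00 mm²; the 17.5×21.5 cube at (3, 7) contributes its full rectangle (area 376.25 mm²); Taking the union: the 2 present regions are separate (no shared area or edge), so areas and boundary lengths simply add and each stays a separate island — area = 442.25 mm². Overall, the cross-section has 2 separate islands. Net area = 442.25 mm².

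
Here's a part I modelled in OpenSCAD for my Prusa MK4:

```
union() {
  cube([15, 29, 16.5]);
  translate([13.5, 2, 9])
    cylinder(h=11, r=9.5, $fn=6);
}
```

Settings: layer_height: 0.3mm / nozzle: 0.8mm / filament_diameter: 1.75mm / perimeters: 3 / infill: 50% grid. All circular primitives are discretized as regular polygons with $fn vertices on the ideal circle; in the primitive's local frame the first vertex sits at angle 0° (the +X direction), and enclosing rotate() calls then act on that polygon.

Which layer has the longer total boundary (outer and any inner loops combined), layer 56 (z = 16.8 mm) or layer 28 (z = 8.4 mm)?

Layer 56 (z = 16.8): the cube is absent (z outside [0, 16.5]); the r=9.5 cylinder at (13.5, 2) contributes a regular 6-gon of circumradius 9.5 (perimeter = 2·6·9.500·sin(180°/6) = 57.00 mm); Combining (union): only the r=9.5 cylinder at (13.5, 2) is present, so the union is just that shape — boundary = 57.00 mm. So its perimeter = 57.00 mm. Layer 28 (z = 8.4): the cube is present — its section is the full 15×29 rectangle (perimeter 88.00 mm); the cylinder at (13.5, 2) is not intersected at this z (z outside [9, 20]); Taking the union: only the 15×29 cube is present, so the union is just that shape — boundary = 88.00 mm. So its perimeter = 88.00 mm. Layer 28 is larger (88.00 vs 57.00 mm).

layer 28 (z = 8.4 mm)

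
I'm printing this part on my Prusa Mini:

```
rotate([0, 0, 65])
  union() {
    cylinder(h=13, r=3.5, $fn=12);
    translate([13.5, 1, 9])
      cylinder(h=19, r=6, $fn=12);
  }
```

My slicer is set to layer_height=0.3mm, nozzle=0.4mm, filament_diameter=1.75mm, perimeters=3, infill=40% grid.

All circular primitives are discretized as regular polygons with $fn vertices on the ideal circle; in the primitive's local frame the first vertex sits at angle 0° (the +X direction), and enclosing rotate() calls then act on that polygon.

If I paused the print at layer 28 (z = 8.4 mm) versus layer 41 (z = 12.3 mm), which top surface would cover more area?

layer 41 (z = 12.3 mm)

Layer 28 (z = 8.4): the cylinder: section is a regular 12-gon, circumradius r=3.5 (area = (12/2)·3.500²·sin(360°/12) = 36.75 mm²); the cylinder at (13.5, 1) is not intersected at this z (z outside [9, 28]); Taking the union: only the r=3.5 cylinder is present, so the union is just that shape — area = 36.75 mm²; (rotated 65° about Z; rotation is an isometry so areas/perimeters/island counts are preserved). So its area = 36.75 mm². Layer 41 (z = 12.3): the r=3.5 cylinder gives a regular 12-gon of circumradius 3.5 (constant along its height) (area = (12/2)·3.500²·sin(360°/12) = 36.75 mm²); the r=6 cylinder at (13.5, 1) gives a regular 12-gon of circumradius 6 (constant along its height) (area = (12/2)·6.000²·sin(360°/12) = 108.00 mm²); Merging all regions: the 2 present regions are separate (no shared area or edge), so areas and boundary lengths simply add and each stays a separate island — area = 144.75 mm²; (rotated 65° about Z; rotation is an isometry so areas/perimeters/island counts are preserved). So its area = 144.75 mm². Layer 41 is larger (144.75 vs 36.75 mm²).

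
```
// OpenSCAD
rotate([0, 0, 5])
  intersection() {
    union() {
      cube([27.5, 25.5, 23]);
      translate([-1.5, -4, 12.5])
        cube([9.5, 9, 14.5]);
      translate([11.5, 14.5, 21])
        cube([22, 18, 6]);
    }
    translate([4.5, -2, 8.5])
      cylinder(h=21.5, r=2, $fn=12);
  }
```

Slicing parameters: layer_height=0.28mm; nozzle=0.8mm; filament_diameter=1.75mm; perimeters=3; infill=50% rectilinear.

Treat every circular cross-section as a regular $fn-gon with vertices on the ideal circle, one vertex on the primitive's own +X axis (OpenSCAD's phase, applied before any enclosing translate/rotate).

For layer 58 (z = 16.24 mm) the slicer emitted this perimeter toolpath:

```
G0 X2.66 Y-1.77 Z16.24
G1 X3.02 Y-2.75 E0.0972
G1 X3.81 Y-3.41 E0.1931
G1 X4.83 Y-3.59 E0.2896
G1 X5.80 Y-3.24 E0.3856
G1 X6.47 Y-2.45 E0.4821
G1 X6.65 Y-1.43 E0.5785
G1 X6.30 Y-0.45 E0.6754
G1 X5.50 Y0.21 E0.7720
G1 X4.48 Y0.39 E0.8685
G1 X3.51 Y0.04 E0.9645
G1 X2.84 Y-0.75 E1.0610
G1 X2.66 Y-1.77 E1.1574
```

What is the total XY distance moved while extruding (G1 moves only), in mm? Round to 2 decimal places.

Sum the Euclidean lengths of each G1 segment: total = 12.43 mm.

12.43 mm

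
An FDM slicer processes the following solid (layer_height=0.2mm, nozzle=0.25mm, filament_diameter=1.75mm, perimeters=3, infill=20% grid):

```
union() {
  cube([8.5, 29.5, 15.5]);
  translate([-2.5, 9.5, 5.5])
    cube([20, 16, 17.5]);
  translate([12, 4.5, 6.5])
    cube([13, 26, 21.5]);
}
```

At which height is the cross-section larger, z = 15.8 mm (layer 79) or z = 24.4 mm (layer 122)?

layer 79 (z = 15.8 mm)

Layer 79 (z = 15.8): the cube is not intersected at this z (z outside [0, 15.5]); the 20×16 cube at (-2.5, 9.5) contributes its full rectangle (area 320.00 mm²); the 13×26 cube at (12, 4.5) contributes its full rectangle (area 338.00 mm²); Combining (union): the regions partially overlap — summed areas 658.00 mm² minus the doubly-counted overlap 88.00 mm² gives 570.00 mm² — area = 570.00 mm². So its area = 570.00 mm². Layer 122 (z = 24.4): the cube is not intersected at this z (z outside [0, 15.5]); the cube at (-2.5, 9.5) is not intersected at this z (z outside [5.5, 23]); the cube at (12, 4.5) is present — its section is the full 13×26 rectangle (area 338.00 mm²); Taking the union: only the 13×26 cube at (12, 4.5) is present, so the union is just that shape — area = 338.00 mm². So its area = 338.00 mm². Layer 79 is larger (570.00 vs 338.00 mm²).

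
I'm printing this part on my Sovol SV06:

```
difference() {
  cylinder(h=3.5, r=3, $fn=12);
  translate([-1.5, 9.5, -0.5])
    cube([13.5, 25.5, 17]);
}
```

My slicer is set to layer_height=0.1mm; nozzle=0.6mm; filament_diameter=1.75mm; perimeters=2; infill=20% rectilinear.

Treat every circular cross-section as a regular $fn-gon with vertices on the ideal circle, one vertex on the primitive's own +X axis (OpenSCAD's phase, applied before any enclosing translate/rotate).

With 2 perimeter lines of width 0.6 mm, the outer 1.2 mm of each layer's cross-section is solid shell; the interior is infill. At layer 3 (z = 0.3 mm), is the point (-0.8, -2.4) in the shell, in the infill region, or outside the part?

shell

At z = 0.3 mm: the cylinder: section is a regular 12-gon, circumradius r=3; the cube at (-1.5, 9.5) is present — its section is the full 13.5×25.5 rectangle; Taking the first minus the rest: starting from the r=3 cylinder, the 13.5×25.5 cube at (-1.5, 9.5) misses the remaining region (no effect) — 1 connected region. Overall, the cross-section is a single solid region. The nearest boundary edge runs (-0.00, -3.00)→(-1.50, -2.60); distance from the point to it = 0.37 mm. The point is inside the cross-section, 0.37 mm from the nearest boundary — within the 1.2 mm shell band (2 × 0.6).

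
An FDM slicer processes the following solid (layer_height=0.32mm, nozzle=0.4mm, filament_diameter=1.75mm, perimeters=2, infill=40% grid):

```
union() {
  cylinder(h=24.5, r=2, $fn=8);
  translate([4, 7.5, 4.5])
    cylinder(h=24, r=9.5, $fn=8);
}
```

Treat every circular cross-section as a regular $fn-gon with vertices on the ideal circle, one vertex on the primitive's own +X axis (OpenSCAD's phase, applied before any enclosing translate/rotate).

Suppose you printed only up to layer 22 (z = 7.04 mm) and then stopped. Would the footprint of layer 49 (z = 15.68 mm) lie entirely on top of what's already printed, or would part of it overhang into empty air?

entirely on top

Compare the two slices. At z = 7.04: the r=2 cylinder gives a regular 8-gon of circumradius 2 (constant along its height) (area = (8/2)·2.000²·sin(360°/8) = 11.31 mm²); the r=9.5 cylinder at (4, 7.5) contributes a regular 8-gon of circumradius 9.5 (area = (8/2)·9.500²·sin(360°/8) = 255.27 mm²); Combining (union): the regions partially overlap — summed areas 266.58 mm² minus the doubly-counted overlap 6.83 mm² gives 259.75 mm² — area = 259.75 mm². At z = 15.68: the r=2 cylinder contributes a regular 8-gon of circumradius 2 (area = (8/2)·2.000²·sin(360°/8) = 11.31 mm²); the r=9.5 cylinder at (4, 7.5) gives a regular 8-gon of circumradius 9.5 (constant along its height) (area = (8/2)·9.500²·sin(360°/8) = 255.27 mm²); Taking the union: the regions partially overlap — summed areas 266.58 mm² minus the doubly-counted overlap 6.83 mm² gives 259.75 mm² — area = 259.75 mm². Checking containment: the cross-section at z = 15.68 is a subset of the cross-section at z = 7.04.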